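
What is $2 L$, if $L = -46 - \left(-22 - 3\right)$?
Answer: $-42$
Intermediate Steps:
$L = -21$ ($L = -46 - -25 = -46 + 25 = -21$)
$2 L = 2 \left(-21\right) = -42$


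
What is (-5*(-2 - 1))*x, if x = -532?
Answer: -7980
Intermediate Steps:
(-5*(-2 - 1))*x = -5*(-2 - 1)*(-532) = -5*(-3)*(-532) = -1*(-15)*(-532) = 15*(-532) = -7980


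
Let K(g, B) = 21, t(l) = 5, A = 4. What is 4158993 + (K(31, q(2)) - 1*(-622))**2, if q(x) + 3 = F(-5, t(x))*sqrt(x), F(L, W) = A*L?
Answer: 4572442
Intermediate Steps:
F(L, W) = 4*L
q(x) = -3 - 20*sqrt(x) (q(x) = -3 + (4*(-5))*sqrt(x) = -3 - 20*sqrt(x))
4158993 + (K(31, q(2)) - 1*(-622))**2 = 4158993 + (21 - 1*(-622))**2 = 4158993 + (21 + 622)**2 = 4158993 + 643**2 = 4158993 + 413449 = 4572442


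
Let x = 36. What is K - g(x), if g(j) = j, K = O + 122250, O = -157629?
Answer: -35415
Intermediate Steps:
K = -35379 (K = -157629 + 122250 = -35379)
K - g(x) = -35379 - 1*36 = -35379 - 36 = -35415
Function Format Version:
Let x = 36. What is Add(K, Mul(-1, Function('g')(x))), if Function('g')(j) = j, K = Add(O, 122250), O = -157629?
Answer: -35415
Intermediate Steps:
K = -35379 (K = Add(-157629, 122250) = -35379)
Add(K, Mul(-1, Function('g')(x))) = Add(-35379, Mul(-1, 36)) = Add(-35379, -36) = -35415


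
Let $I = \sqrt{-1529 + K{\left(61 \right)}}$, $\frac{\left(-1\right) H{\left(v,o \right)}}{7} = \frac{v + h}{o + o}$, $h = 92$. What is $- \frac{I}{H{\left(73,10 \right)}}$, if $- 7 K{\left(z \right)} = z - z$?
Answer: $\frac{4 i \sqrt{1529}}{231} \approx 0.6771 i$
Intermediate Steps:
$K{\left(z \right)} = 0$ ($K{\left(z \right)} = - \frac{z - z}{7} = \left(- \frac{1}{7}\right) 0 = 0$)
$H{\left(v,o \right)} = - \frac{7 \left(92 + v\right)}{2 o}$ ($H{\left(v,o \right)} = - 7 \frac{v + 92}{o + o} = - 7 \frac{92 + v}{2 o} = - \frac{7 \left(92 + v\right)}{2 o}$)
$I = i \sqrt{1529}$ ($I = \sqrt{-1529 + 0} = \sqrt{-1529} = i \sqrt{1529} \approx 39.102 i$)
$- \frac{I}{H{\left(73,10 \right)}} = - \frac{i \sqrt{1529}}{\frac{7}{2} \cdot \frac{1}{10} \left(-92 - 73\right)} = - \frac{i \sqrt{1529}}{\frac{7}{2} \cdot \frac{1}{10} \left(-165\right)} = - \frac{i \sqrt{1529}}{- \frac{231}{4}} = - \frac{i \sqrt{1529} \left(-4\right)}{231} = - \frac{\left(-4\right) i \sqrt{1529}}{231} = \frac{4 i \sqrt{1529}}{231}$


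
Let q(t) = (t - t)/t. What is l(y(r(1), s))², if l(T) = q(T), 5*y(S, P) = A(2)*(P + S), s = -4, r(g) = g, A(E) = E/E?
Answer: 0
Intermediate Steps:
A(E) = 1
y(S, P) = P/5 + S/5 (y(S, P) = (1*(P + S))/5 = (P + S)/5 = P/5 + S/5)
q(t) = 0 (q(t) = 0/t = 0)
l(T) = 0
l(y(r(1), s))² = 0² = 0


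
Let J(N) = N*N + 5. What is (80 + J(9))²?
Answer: 27556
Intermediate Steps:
J(N) = 5 + N² (J(N) = N² + 5 = 5 + N²)
(80 + J(9))² = (80 + (5 + 9²))² = (80 + (5 + 81))² = (80 + 86)² = 166² = 27556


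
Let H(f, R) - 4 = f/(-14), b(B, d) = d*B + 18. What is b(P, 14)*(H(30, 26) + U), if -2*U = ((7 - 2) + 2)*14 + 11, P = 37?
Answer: -197516/7 ≈ -28217.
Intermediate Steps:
b(B, d) = 18 + B*d (b(B, d) = B*d + 18 = 18 + B*d)
H(f, R) = 4 - f/14 (H(f, R) = 4 + f/(-14) = 4 + f*(-1/14) = 4 - f/14)
U = -109/2 (U = -(((7 - 2) + 2)*14 + 11)/2 = -((5 + 2)*14 + 11)/2 = -(7*14 + 11)/2 = -(98 + 11)/2 = -½*109 = -109/2 ≈ -54.500)
b(P, 14)*(H(30, 26) + U) = (18 + 37*14)*((4 - 1/14*30) - 109/2) = (18 + 518)*((4 - 15/7) - 109/2) = 536*(13/7 - 109/2) = 536*(-737/14) = -197516/7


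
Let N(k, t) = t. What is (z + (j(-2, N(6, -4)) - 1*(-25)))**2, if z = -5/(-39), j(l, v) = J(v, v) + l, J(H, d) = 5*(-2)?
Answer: 262144/1521 ≈ 172.35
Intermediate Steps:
J(H, d) = -10
j(l, v) = -10 + l
z = 5/39 (z = -5*(-1/39) = 5/39 ≈ 0.12821)
(z + (j(-2, N(6, -4)) - 1*(-25)))**2 = (5/39 + ((-10 - 2) - 1*(-25)))**2 = (5/39 + (-12 + 25))**2 = (5/39 + 13)**2 = (512/39)**2 = 262144/1521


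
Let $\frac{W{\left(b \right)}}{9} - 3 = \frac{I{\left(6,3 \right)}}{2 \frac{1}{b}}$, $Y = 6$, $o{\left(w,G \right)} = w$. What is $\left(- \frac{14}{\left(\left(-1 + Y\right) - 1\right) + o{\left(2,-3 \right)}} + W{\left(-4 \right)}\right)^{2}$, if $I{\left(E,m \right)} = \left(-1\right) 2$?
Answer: $\frac{33124}{9} \approx 3680.4$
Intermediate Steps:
$I{\left(E,m \right)} = -2$
$W{\left(b \right)} = 27 - 9 b$ ($W{\left(b \right)} = 27 + 9 \left(- \frac{2}{2 \frac{1}{b}}\right) = 27 + 9 \left(- 2 \frac{b}{2}\right) = 27 + 9 \left(- b\right) = 27 - 9 b$)
$\left(- \frac{14}{\left(\left(-1 + Y\right) - 1\right) + o{\left(2,-3 \right)}} + W{\left(-4 \right)}\right)^{2} = \left(- \frac{14}{\left(\left(-1 + 6\right) - 1\right) + 2} + \left(27 - -36\right)\right)^{2} = \left(- \frac{14}{\left(5 - 1\right) + 2} + \left(27 + 36\right)\right)^{2} = \left(- \frac{14}{4 + 2} + 63\right)^{2} = \left(- \frac{14}{6} + 63\right)^{2} = \left(\left(-14\right) \frac{1}{6} + 63\right)^{2} = \left(- \frac{7}{3} + 63\right)^{2} = \left(\frac{182}{3}\right)^{2} = \frac{33124}{9}$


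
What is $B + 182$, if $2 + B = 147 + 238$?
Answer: $565$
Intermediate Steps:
$B = 383$ ($B = -2 + \left(147 + 238\right) = -2 + 385 = 383$)
$B + 182 = 383 + 182 = 565$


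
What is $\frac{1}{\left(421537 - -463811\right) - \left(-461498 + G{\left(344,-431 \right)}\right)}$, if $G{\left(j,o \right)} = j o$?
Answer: $\frac{1}{1495110} \approx 6.6885 \cdot 10^{-7}$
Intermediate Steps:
$\frac{1}{\left(421537 - -463811\right) - \left(-461498 + G{\left(344,-431 \right)}\right)} = \frac{1}{\left(421537 - -463811\right) + \left(461498 - 344 \left(-431\right)\right)} = \frac{1}{\left(421537 + 463811\right) + \left(461498 - -148264\right)} = \frac{1}{885348 + \left(461498 + 148264\right)} = \frac{1}{885348 + 609762} = \frac{1}{1495110}$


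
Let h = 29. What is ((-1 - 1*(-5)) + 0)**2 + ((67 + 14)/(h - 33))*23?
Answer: -1799/4 ≈ -449.75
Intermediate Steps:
((-1 - 1*(-5)) + 0)**2 + ((67 + 14)/(h - 33))*23 = ((-1 - 1*(-5)) + 0)**2 + ((67 + 14)/(29 - 33))*23 = ((-1 + 5) + 0)**2 + (81/(-4))*23 = (4 + 0)**2 + (81*(-1/4))*23 = 4**2 - 81/4*23 = 16 - 1863/4 = -1799/4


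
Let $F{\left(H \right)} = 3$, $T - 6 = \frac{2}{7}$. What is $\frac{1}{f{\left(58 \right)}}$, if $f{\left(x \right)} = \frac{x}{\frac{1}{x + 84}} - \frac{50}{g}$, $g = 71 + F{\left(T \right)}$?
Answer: $\frac{37}{304707} \approx 0.00012143$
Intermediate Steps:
$T = \frac{44}{7}$ ($T = 6 + \frac{2}{7} = \frac{44}{7} \approx 6.2857$)
$g = 74$ ($g = 71 + 3 = 74$)
$f{\left(x \right)} = - \frac{25}{37} + x \left(84 + x\right)$ ($f{\left(x \right)} = \frac{x}{\frac{1}{x + 84}} - \frac{50}{74} = \frac{x}{\frac{1}{84 + x}} - \frac{25}{37} = x \left(84 + x\right) - \frac{25}{37} = - \frac{25}{37} + x \left(84 + x\right)$)
$\frac{1}{f{\left(58 \right)}} = \frac{1}{- \frac{25}{37} + 58 \left(84 + 58\right)} = \frac{1}{- \frac{25}{37} + 58 \cdot 142} = \frac{1}{- \frac{25}{37} + 8236} = \frac{1}{\frac{304707}{37}} = \frac{37}{304707}$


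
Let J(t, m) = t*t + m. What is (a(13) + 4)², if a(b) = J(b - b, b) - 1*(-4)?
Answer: 441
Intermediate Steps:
J(t, m) = m + t² (J(t, m) = t² + m = m + t²)
a(b) = 4 + b (a(b) = (b + (b - b)²) - 1*(-4) = (b + 0²) + 4 = (b + 0) + 4 = b + 4 = 4 + b)
(a(13) + 4)² = ((4 + 13) + 4)² = (17 + 4)² = 21² = 441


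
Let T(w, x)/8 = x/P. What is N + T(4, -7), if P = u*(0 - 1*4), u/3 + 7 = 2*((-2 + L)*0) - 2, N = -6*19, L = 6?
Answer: -3092/27 ≈ -114.52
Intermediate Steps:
N = -114
u = -27 (u = -21 + 3*(2*((-2 + 6)*0) - 2) = -21 + 3*(2*(4*0) - 2) = -21 + 3*(2*0 - 2) = -21 + 3*(0 - 2) = -21 + 3*(-2) = -21 - 6 = -27)
P = 108 (P = -27*(0 - 1*4) = -27*(0 - 4) = -27*(-4) = 108)
T(w, x) = 2*x/27 (T(w, x) = 8*(x/108) = 2*x/27)
N + T(4, -7) = -114 + (2/27)*(-7) = -114 - 14/27 = -3092/27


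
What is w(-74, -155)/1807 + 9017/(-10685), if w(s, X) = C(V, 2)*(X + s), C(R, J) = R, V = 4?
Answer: -26081179/19307795 ≈ -1.3508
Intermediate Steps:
w(s, X) = 4*X + 4*s (w(s, X) = 4*(X + s) = 4*X + 4*s)
w(-74, -155)/1807 + 9017/(-10685) = (4*(-155) + 4*(-74))/1807 + 9017/(-10685) = (-620 - 296)*(1/1807) + 9017*(-1/10685) = -916*1/1807 - 9017/10685 = -916/1807 - 9017/10685 = -26081179/19307795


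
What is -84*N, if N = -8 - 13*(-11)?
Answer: -11340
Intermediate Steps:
N = 135 (N = -8 + 143 = 135)
-84*N = -84*135 = -11340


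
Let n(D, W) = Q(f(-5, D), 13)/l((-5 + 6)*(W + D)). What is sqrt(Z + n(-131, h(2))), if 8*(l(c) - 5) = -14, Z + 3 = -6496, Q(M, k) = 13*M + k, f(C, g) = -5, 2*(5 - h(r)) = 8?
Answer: I*sqrt(6515) ≈ 80.716*I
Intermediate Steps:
h(r) = 1 (h(r) = 5 - 1/2*8 = 5 - 4 = 1)
Q(M, k) = k + 13*M
Z = -6499 (Z = -3 - 6496 = -6499)
l(c) = 13/4 (l(c) = 5 + (1/8)*(-14) = 5 - 7/4 = 13/4)
n(D, W) = -16 (n(D, W) = (13 + 13*(-5))/(13/4) = (13 - 65)*(4/13) = -52*4/13 = -16)
sqrt(Z + n(-131, h(2))) = sqrt(-6499 - 16) = sqrt(-6515) = I*sqrt(6515)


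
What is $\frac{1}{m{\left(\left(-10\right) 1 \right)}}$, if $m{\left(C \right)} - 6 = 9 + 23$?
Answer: $\frac{1}{38} \approx 0.026316$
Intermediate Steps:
$m{\left(C \right)} = 38$ ($m{\left(C \right)} = 6 + \left(9 + 23\right) = 6 + 32 = 38$)
$\frac{1}{m{\left(\left(-10\right) 1 \right)}} = \frac{1}{38}$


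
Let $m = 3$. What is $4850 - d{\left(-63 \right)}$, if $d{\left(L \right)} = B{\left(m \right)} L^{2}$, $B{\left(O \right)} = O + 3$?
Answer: $-18964$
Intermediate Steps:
$B{\left(O \right)} = 3 + O$
$d{\left(L \right)} = 6 L^{2}$ ($d{\left(L \right)} = \left(3 + 3\right) L^{2} = 6 L^{2}$)
$4850 - d{\left(-63 \right)} = 4850 - 6 \left(-63\right)^{2} = 4850 - 6 \cdot 3969 = 4850 - 23814 = -18964$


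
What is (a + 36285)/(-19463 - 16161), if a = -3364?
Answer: -32921/35624 ≈ -0.92412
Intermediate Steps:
(a + 36285)/(-19463 - 16161) = (-3364 + 36285)/(-19463 - 16161) = 32921/(-35624) = 32921*(-1/35624) = -32921/35624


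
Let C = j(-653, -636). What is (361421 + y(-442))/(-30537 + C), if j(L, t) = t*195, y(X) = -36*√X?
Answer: -361421/154557 + 4*I*√442/17173 ≈ -2.3384 + 0.0048969*I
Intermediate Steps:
j(L, t) = 195*t
C = -124020 (C = 195*(-636) = -124020)
(361421 + y(-442))/(-30537 + C) = (361421 - 36*I*√442)/(-30537 - 124020) = (361421 - 36*I*√442)/(-154557) = (361421 - 36*I*√442)*(-1/154557) = -361421/154557 + 4*I*√442/17173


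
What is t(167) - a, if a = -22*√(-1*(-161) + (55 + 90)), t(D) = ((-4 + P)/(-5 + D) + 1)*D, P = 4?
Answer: 167 + 66*√34 ≈ 551.84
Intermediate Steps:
t(D) = D (t(D) = ((-4 + 4)/(-5 + D) + 1)*D = (0/(-5 + D) + 1)*D = (0 + 1)*D = 1*D = D)
a = -66*√34 (a = -22*√(161 + 145) = -66*√34 ≈ -384.84)
t(167) - a = 167 - (-66)*√34 = 167 + 66*√34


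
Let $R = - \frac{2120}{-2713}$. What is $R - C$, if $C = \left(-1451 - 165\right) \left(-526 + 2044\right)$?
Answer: $\frac{6655229864}{2713} \approx 2.4531 \cdot 10^{6}$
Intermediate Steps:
$C = -2453088$ ($C = \left(-1616\right) 1518 = -2453088$)
$R = \frac{2120}{2713}$ ($R = \left(-2120\right) \left(- \frac{1}{2713}\right) = \frac{2120}{2713} \approx 0.78142$)
$R - C = \frac{2120}{2713} - -2453088 = \frac{2120}{2713} + 2453088 = \frac{6655229864}{2713}$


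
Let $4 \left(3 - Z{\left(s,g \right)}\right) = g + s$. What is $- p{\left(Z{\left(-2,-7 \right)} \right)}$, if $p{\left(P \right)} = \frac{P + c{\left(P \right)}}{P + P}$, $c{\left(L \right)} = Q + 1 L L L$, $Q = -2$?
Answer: $- \frac{9469}{672} \approx -14.091$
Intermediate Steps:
$c{\left(L \right)} = -2 + L^{3}$ ($c{\left(L \right)} = -2 + 1 L L L = -2 + L L L = -2 + L^{2} L = -2 + L^{3}$)
$Z{\left(s,g \right)} = 3 - \frac{g}{4} - \frac{s}{4}$ ($Z{\left(s,g \right)} = 3 - \frac{g + s}{4} = 3 - \left(\frac{g}{4} + \frac{s}{4}\right) = 3 - \frac{g}{4} - \frac{s}{4}$)
$p{\left(P \right)} = \frac{-2 + P + P^{3}}{2 P}$ ($p{\left(P \right)} = \frac{P + \left(-2 + P^{3}\right)}{P + P} = \frac{-2 + P + P^{3}}{2 P}$)
$- p{\left(Z{\left(-2,-7 \right)} \right)} = - \frac{-2 - - \frac{21}{4} + \left(3 - - \frac{7}{4} - - \frac{1}{2}\right)^{3}}{2 \left(3 - - \frac{7}{4} - - \frac{1}{2}\right)} = - \frac{-2 + \left(3 + \frac{7}{4} + \frac{1}{2}\right) + \left(3 + \frac{7}{4} + \frac{1}{2}\right)^{3}}{2 \left(3 + \frac{7}{4} + \frac{1}{2}\right)} = - \frac{-2 + \frac{21}{4} + \left(\frac{21}{4}\right)^{3}}{2 \cdot \frac{21}{4}} = - \frac{4 \left(-2 + \frac{21}{4} + \frac{9261}{64}\right)}{2 \cdot 21} = - \frac{4 \cdot 9469}{2 \cdot 21 \cdot 64} = \left(-1\right) \frac{9469}{672} = - \frac{9469}{672}$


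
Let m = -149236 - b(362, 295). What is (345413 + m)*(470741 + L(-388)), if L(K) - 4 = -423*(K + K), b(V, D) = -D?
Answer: 156979752696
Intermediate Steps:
m = -148941 (m = -149236 - (-1)*295 = -149236 - 1*(-295) = -149236 + 295 = -148941)
L(K) = 4 - 846*K (L(K) = 4 - 423*(K + K) = 4 - 846*K)
(345413 + m)*(470741 + L(-388)) = (345413 - 148941)*(470741 + (4 - 846*(-388))) = 196472*(470741 + (4 + 328248)) = 196472*(470741 + 328252) = 196472*798993 = 156979752696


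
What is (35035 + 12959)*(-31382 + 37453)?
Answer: 291371574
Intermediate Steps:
(35035 + 12959)*(-31382 + 37453) = 47994*6071 = 291371574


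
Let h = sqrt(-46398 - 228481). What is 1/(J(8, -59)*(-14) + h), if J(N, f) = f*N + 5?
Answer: 6538/43020323 - I*sqrt(274879)/43020323 ≈ 0.00015197 - 1.2187e-5*I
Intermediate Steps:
h = I*sqrt(274879) (h = sqrt(-274879) = I*sqrt(274879) ≈ 524.29*I)
J(N, f) = 5 + N*f (J(N, f) = N*f + 5 = 5 + N*f)
1/(J(8, -59)*(-14) + h) = 1/((5 + 8*(-59))*(-14) + I*sqrt(274879)) = 1/((5 - 472)*(-14) + I*sqrt(274879)) = 1/(-467*(-14) + I*sqrt(274879)) = 1/(6538 + I*sqrt(274879))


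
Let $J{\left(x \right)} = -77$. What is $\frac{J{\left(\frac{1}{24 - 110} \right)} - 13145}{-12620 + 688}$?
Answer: $\frac{6611}{5966} \approx 1.1081$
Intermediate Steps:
$\frac{J{\left(\frac{1}{24 - 110} \right)} - 13145}{-12620 + 688} = \frac{-77 - 13145}{-12620 + 688} = - \frac{13222}{-11932} = \left(-13222\right) \left(- \frac{1}{11932}\right) = \frac{6611}{5966}$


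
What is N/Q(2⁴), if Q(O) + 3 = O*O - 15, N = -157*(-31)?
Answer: 4867/238 ≈ 20.450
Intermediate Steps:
N = 4867
Q(O) = -18 + O² (Q(O) = -3 + (O*O - 15) = -3 + (O² - 15) = -3 + (-15 + O²) = -18 + O²)
N/Q(2⁴) = 4867/(-18 + (2⁴)²) = 4867/(-18 + 16²) = 4867/(-18 + 256) = 4867/238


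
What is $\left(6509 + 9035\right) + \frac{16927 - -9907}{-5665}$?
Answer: $\frac{88029926}{5665} \approx 15539.0$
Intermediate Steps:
$\left(6509 + 9035\right) + \frac{16927 - -9907}{-5665} = 15544 + \left(16927 + 9907\right) \left(- \frac{1}{5665}\right) = 15544 + 26834 \left(- \frac{1}{5665}\right) = 15544 - \frac{26834}{5665} = \frac{88029926}{5665}$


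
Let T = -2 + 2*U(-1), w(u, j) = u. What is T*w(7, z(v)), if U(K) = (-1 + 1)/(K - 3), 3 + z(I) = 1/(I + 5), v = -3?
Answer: -14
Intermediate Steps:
z(I) = -3 + 1/(5 + I) (z(I) = -3 + 1/(I + 5) = -3 + 1/(5 + I))
U(K) = 0 (U(K) = 0/(-3 + K) = 0)
T = -2 (T = -2 + 2*0 = -2 + 0 = -2)
T*w(7, z(v)) = -2*7 = -14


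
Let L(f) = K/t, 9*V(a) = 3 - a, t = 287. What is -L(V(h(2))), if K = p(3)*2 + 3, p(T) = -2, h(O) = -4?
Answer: 1/287 ≈ 0.0034843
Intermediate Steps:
V(a) = ⅓ - a/9 (V(a) = (3 - a)/9 = ⅓ - a/9)
K = -1 (K = -2*2 + 3 = -4 + 3 = -1)
L(f) = -1/287
-L(V(h(2))) = -1*(-1/287) = 1/287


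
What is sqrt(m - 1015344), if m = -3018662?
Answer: I*sqrt(4034006) ≈ 2008.5*I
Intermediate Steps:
sqrt(m - 1015344) = sqrt(-3018662 - 1015344) = sqrt(-4034006) = I*sqrt(4034006)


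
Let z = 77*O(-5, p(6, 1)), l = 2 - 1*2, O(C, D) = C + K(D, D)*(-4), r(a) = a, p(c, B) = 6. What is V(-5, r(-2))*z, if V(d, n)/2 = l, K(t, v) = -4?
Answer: 0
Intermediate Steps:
O(C, D) = 16 + C (O(C, D) = C - 4*(-4) = C + 16 = 16 + C)
l = 0 (l = 2 - 2 = 0)
V(d, n) = 0 (V(d, n) = 2*0 = 0)
z = 847 (z = 77*(16 - 5) = 77*11 = 847)
V(-5, r(-2))*z = 0*847 = 0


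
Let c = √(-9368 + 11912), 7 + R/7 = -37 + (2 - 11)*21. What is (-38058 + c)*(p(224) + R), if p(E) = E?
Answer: 53547606 - 5628*√159 ≈ 5.3477e+7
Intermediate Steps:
R = -1631 (R = -49 + 7*(-37 + (2 - 11)*21) = -49 + 7*(-37 - 9*21) = -49 + 7*(-37 - 189) = -49 + 7*(-226) = -49 - 1582 = -1631)
c = 4*√159 (c = √2544 = 4*√159 ≈ 50.438)
(-38058 + c)*(p(224) + R) = (-38058 + 4*√159)*(224 - 1631) = (-38058 + 4*√159)*(-1407) = 53547606 - 5628*√159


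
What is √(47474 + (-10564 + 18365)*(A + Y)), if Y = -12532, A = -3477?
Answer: I*√124838735 ≈ 11173.0*I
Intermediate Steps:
√(47474 + (-10564 + 18365)*(A + Y)) = √(47474 + (-10564 + 18365)*(-3477 - 12532)) = √(47474 + 7801*(-16009)) = √(47474 - 124886209) = √(-124838735) = I*√124838735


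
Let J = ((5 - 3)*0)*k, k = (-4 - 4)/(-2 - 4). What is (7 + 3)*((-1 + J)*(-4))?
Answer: 40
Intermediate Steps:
k = 4/3 (k = -8/(-6) = -8*(-⅙) = 4/3 ≈ 1.3333)
J = 0 (J = ((5 - 3)*0)*(4/3) = (2*0)*(4/3) = 0*(4/3) = 0)
(7 + 3)*((-1 + J)*(-4)) = (7 + 3)*((-1 + 0)*(-4)) = 10*(-1*(-4)) = 10*4 = 40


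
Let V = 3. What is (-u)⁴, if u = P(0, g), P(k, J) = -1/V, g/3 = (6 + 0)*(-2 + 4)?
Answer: 1/81 ≈ 0.012346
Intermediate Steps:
g = 36 (g = 3*((6 + 0)*(-2 + 4)) = 3*(6*2) = 3*12 = 36)
P(k, J) = -⅓ (P(k, J) = -1/3 = -1*⅓ = -⅓)
u = -⅓ ≈ -0.33333
(-u)⁴ = (-1*(-⅓))⁴ = (⅓)⁴ = 1/81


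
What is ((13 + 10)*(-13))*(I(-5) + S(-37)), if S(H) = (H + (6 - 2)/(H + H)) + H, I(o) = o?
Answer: 874575/37 ≈ 23637.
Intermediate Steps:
S(H) = 2*H + 2/H (S(H) = (H + 4/((2*H))) + H = (H + 4*(1/(2*H))) + H = (H + 2/H) + H = 2*H + 2/H)
((13 + 10)*(-13))*(I(-5) + S(-37)) = ((13 + 10)*(-13))*(-5 + (2*(-37) + 2/(-37))) = (23*(-13))*(-5 + (-74 + 2*(-1/37))) = -299*(-5 + (-74 - 2/37)) = -299*(-5 - 2740/37) = -299*(-2925/37) = 874575/37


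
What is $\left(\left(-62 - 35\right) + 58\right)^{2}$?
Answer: $1521$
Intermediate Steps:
$\left(\left(-62 - 35\right) + 58\right)^{2} = \left(-97 + 58\right)^{2} = \left(-39\right)^{2} = 1521$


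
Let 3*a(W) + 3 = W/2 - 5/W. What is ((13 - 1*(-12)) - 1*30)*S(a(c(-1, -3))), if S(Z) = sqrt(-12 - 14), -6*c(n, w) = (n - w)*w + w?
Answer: -5*I*sqrt(26) ≈ -25.495*I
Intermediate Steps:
c(n, w) = -w/6 - w*(n - w)/6 (c(n, w) = -((n - w)*w + w)/6 = -(w*(n - w) + w)/6 = -(w + w*(n - w))/6 = -w/6 - w*(n - w)/6)
a(W) = -1 - 5/(3*W) + W/6 (a(W) = -1 + (W/2 - 5/W)/3 = -1 + (-5/(3*W) + W/6) = -1 - 5/(3*W) + W/6)
S(Z) = I*sqrt(26) (S(Z) = sqrt(-26) = I*sqrt(26))
((13 - 1*(-12)) - 1*30)*S(a(c(-1, -3))) = ((13 - 1*(-12)) - 1*30)*(I*sqrt(26)) = ((13 + 12) - 30)*(I*sqrt(26)) = (25 - 30)*(I*sqrt(26)) = -5*I*sqrt(26)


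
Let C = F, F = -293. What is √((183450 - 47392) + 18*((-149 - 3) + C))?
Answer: 4*√8003 ≈ 357.84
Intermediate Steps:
C = -293
√((183450 - 47392) + 18*((-149 - 3) + C)) = √((183450 - 47392) + 18*((-149 - 3) - 293)) = √(136058 + 18*(-152 - 293)) = √(136058 + 18*(-445)) = √(136058 - 8010) = √128048 = 4*√8003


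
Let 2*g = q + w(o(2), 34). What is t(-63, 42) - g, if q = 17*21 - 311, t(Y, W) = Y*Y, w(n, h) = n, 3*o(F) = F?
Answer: 11837/3 ≈ 3945.7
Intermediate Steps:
o(F) = F/3
t(Y, W) = Y²
q = 46 (q = 357 - 311 = 46)
g = 70/3 (g = (46 + (⅓)*2)/2 = (46 + ⅔)/2 = (½)*(140/3) = 70/3 ≈ 23.333)
t(-63, 42) - g = (-63)² - 1*70/3 = 3969 - 70/3 = 11837/3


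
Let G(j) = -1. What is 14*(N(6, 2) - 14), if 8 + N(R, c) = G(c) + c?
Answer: -294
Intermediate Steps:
N(R, c) = -9 + c (N(R, c) = -8 + (-1 + c) = -9 + c)
14*(N(6, 2) - 14) = 14*((-9 + 2) - 14) = 14*(-7 - 14) = 14*(-21) = -294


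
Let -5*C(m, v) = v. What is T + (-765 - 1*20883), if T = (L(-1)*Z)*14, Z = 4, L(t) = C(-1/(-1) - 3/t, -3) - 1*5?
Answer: -109472/5 ≈ -21894.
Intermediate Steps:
C(m, v) = -v/5
L(t) = -22/5 (L(t) = -⅕*(-3) - 1*5 = ⅗ - 5 = -22/5)
T = -1232/5 (T = -22/5*4*14 = -88/5*14 = -1232/5 ≈ -246.40)
T + (-765 - 1*20883) = -1232/5 + (-765 - 1*20883) = -1232/5 + (-765 - 20883) = -1232/5 - 21648 = -109472/5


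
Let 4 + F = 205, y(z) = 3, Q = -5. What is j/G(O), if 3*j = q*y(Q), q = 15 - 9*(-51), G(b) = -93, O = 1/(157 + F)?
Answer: -158/31 ≈ -5.0968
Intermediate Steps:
F = 201 (F = -4 + 205 = 201)
O = 1/358 (O = 1/(157 + 201) = 1/358 ≈ 0.0027933)
q = 474 (q = 15 + 459 = 474)
j = 474 (j = (474*3)/3 = (1/3)*1422 = 474)
j/G(O) = 474/(-93) = 474*(-1/93) = -158/31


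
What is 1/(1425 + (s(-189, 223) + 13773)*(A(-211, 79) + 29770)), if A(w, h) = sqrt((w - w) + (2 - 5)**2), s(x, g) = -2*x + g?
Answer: 1/427958527 ≈ 2.3367e-9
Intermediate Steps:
s(x, g) = g - 2*x
A(w, h) = 3 (A(w, h) = sqrt(0 + (-3)**2) = sqrt(0 + 9) = sqrt(9) = 3)
1/(1425 + (s(-189, 223) + 13773)*(A(-211, 79) + 29770)) = 1/(1425 + ((223 - 2*(-189)) + 13773)*(3 + 29770)) = 1/(1425 + ((223 + 378) + 13773)*29773) = 1/(1425 + (601 + 13773)*29773) = 1/(1425 + 14374*29773) = 1/(1425 + 427957102) = 1/427958527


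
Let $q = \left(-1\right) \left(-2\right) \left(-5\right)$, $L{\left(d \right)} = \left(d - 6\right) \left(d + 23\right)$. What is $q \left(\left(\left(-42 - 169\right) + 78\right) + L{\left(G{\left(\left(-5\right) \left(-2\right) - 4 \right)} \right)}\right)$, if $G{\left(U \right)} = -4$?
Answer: $3230$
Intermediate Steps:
$L{\left(d \right)} = \left(-6 + d\right) \left(23 + d\right)$
$q = -10$ ($q = 2 \left(-5\right) = -10$)
$q \left(\left(\left(-42 - 169\right) + 78\right) + L{\left(G{\left(\left(-5\right) \left(-2\right) - 4 \right)} \right)}\right) = - 10 \left(\left(\left(-42 - 169\right) + 78\right) + \left(-138 + \left(-4\right)^{2} + 17 \left(-4\right)\right)\right) = - 10 \left(\left(-211 + 78\right) - 190\right) = - 10 \left(-133 - 190\right) = \left(-10\right) \left(-323\right) = 3230$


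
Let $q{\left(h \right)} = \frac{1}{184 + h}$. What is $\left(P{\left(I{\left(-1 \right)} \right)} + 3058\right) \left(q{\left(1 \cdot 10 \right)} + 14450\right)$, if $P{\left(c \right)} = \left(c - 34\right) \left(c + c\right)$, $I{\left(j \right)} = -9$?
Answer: $\frac{5371124716}{97} \approx 5.5372 \cdot 10^{7}$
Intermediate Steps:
$P{\left(c \right)} = 2 c \left(-34 + c\right)$ ($P{\left(c \right)} = \left(-34 + c\right) 2 c = 2 c \left(-34 + c\right)$)
$\left(P{\left(I{\left(-1 \right)} \right)} + 3058\right) \left(q{\left(1 \cdot 10 \right)} + 14450\right) = \left(2 \left(-9\right) \left(-34 - 9\right) + 3058\right) \left(\frac{1}{184 + 1 \cdot 10} + 14450\right) = \left(2 \left(-9\right) \left(-43\right) + 3058\right) \left(\frac{1}{184 + 10} + 14450\right) = \left(774 + 3058\right) \left(\frac{1}{194} + 14450\right) = 3832 \left(\frac{1}{194} + 14450\right) = 3832 \cdot \frac{2803301}{194} = \frac{5371124716}{97}$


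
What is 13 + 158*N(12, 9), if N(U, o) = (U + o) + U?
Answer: 5227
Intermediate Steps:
N(U, o) = o + 2*U
13 + 158*N(12, 9) = 13 + 158*(9 + 2*12) = 13 + 158*(9 + 24) = 13 + 158*33 = 13 + 5214 = 5227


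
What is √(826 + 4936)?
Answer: √5762 ≈ 75.908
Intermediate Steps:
√(826 + 4936) = √5762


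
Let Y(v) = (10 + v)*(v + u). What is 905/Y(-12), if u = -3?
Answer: 181/6 ≈ 30.167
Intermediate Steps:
Y(v) = (-3 + v)*(10 + v) (Y(v) = (10 + v)*(v - 3) = (10 + v)*(-3 + v) = (-3 + v)*(10 + v))
905/Y(-12) = 905/(-30 + (-12)² + 7*(-12)) = 905/(-30 + 144 - 84) = 905/30 = 905*(1/30) = 181/6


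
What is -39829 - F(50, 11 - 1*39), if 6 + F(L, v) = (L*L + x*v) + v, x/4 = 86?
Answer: -32663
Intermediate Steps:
x = 344 (x = 4*86 = 344)
F(L, v) = -6 + L² + 345*v (F(L, v) = -6 + ((L*L + 344*v) + v) = -6 + ((L² + 344*v) + v) = -6 + (L² + 345*v) = -6 + L² + 345*v)
-39829 - F(50, 11 - 1*39) = -39829 - (-6 + 50² + 345*(11 - 1*39)) = -39829 - (-6 + 2500 + 345*(11 - 39)) = -39829 - (-6 + 2500 + 345*(-28)) = -39829 - (-6 + 2500 - 9660) = -39829 - 1*(-7166) = -39829 + 7166 = -32663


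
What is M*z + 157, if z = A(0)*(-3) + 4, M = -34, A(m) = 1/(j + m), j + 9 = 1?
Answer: 33/4 ≈ 8.2500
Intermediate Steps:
j = -8 (j = -9 + 1 = -8)
A(m) = 1/(-8 + m)
z = 35/8 (z = -3/(-8 + 0) + 4 = -3/(-8) + 4 = -⅛*(-3) + 4 = 3/8 + 4 = 35/8 ≈ 4.3750)
M*z + 157 = -34*35/8 + 157 = -595/4 + 157 = 33/4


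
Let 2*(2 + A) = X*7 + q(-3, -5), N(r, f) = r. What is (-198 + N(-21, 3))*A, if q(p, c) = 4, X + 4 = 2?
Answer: 1533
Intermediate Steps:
X = -2 (X = -4 + 2 = -2)
A = -7 (A = -2 + (-2*7 + 4)/2 = -2 + (-14 + 4)/2 = -2 + (1/2)*(-10) = -2 - 5 = -7)
(-198 + N(-21, 3))*A = (-198 - 21)*(-7) = -219*(-7) = 1533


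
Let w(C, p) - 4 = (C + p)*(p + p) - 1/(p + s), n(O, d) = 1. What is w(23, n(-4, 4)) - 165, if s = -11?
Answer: -1129/10 ≈ -112.90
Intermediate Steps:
w(C, p) = 4 - 1/(-11 + p) + 2*p*(C + p) (w(C, p) = 4 + ((C + p)*(p + p) - 1/(p - 11)) = 4 + ((C + p)*(2*p) - 1/(-11 + p)) = 4 + (2*p*(C + p) - 1/(-11 + p)) = 4 + (-1/(-11 + p) + 2*p*(C + p)) = 4 - 1/(-11 + p) + 2*p*(C + p))
w(23, n(-4, 4)) - 165 = (-45 - 22*1**2 + 2*1**3 + 4*1 - 22*23*1 + 2*23*1**2)/(-11 + 1) - 165 = (-45 - 22*1 + 2*1 + 4 - 506 + 2*23*1)/(-10) - 165 = -(-45 - 22 + 2 + 4 - 506 + 46)/10 - 165 = -1/10*(-521) - 165 = 521/10 - 165 = -1129/10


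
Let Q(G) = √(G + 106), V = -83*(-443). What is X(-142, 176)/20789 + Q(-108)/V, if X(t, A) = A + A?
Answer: 352/20789 + I*√2/36769 ≈ 0.016932 + 3.8462e-5*I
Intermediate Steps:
V = 36769
X(t, A) = 2*A
Q(G) = √(106 + G)
X(-142, 176)/20789 + Q(-108)/V = (2*176)/20789 + √(106 - 108)/36769 = 352*(1/20789) + √(-2)*(1/36769) = 352/20789 + (I*√2)*(1/36769) = 352/20789 + I*√2/36769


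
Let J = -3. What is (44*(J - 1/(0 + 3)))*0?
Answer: 0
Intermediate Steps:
(44*(J - 1/(0 + 3)))*0 = (44*(-3 - 1/(0 + 3)))*0 = (44*(-3 - 1/3))*0 = (44*(-10/3))*0 = -440/3*0 = 0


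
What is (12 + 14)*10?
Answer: 260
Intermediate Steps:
(12 + 14)*10 = 26*10 = 260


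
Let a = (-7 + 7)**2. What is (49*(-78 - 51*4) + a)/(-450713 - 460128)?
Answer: 13818/910841 ≈ 0.015171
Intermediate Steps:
a = 0 (a = 0**2 = 0)
(49*(-78 - 51*4) + a)/(-450713 - 460128) = (49*(-78 - 51*4) + 0)/(-450713 - 460128) = (49*(-78 - 204) + 0)/(-910841) = (49*(-282) + 0)*(-1/910841) = (-13818 + 0)*(-1/910841) = -13818*(-1/910841) = 13818/910841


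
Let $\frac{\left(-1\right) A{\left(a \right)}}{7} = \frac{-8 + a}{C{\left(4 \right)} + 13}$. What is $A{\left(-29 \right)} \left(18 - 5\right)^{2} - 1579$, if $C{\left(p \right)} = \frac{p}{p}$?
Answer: $\frac{3095}{2} \approx 1547.5$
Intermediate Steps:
$C{\left(p \right)} = 1$
$A{\left(a \right)} = 4 - \frac{a}{2}$ ($A{\left(a \right)} = - 7 \frac{-8 + a}{1 + 13} = - 7 \frac{-8 + a}{14} = - 7 \left(-8 + a\right) \frac{1}{14} = - 7 \left(- \frac{4}{7} + \frac{a}{14}\right) = 4 - \frac{a}{2}$)
$A{\left(-29 \right)} \left(18 - 5\right)^{2} - 1579 = \left(4 - - \frac{29}{2}\right) \left(18 - 5\right)^{2} - 1579 = \left(4 + \frac{29}{2}\right) 13^{2} - 1579 = \frac{37}{2} \cdot 169 - 1579 = \frac{6253}{2} - 1579 = \frac{3095}{2}$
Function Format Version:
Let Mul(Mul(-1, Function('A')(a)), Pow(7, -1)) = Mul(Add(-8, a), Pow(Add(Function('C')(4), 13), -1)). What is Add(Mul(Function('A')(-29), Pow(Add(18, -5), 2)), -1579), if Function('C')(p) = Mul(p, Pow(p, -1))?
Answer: Rational(3095, 2) ≈ 1547.5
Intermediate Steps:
Function('C')(p) = 1
Function('A')(a) = Add(4, Mul(Rational(-1, 2), a)) (Function('A')(a) = Mul(-7, Mul(Add(-8, a), Pow(Add(1, 13), -1))) = Mul(-7, Mul(Add(-8, a), Pow(14, -1))) = Mul(-7, Mul(Add(-8, a), Rational(1, 14))) = Mul(-7, Add(Rational(-4, 7), Mul(Rational(1, 14), a))) = Add(4, Mul(Rational(-1, 2), a)))
Add(Mul(Function('A')(-29), Pow(Add(18, -5), 2)), -1579) = Add(Mul(Add(4, Mul(Rational(-1, 2), -29)), Pow(Add(18, -5), 2)), -1579) = Add(Mul(Add(4, Rational(29, 2)), Pow(13, 2)), -1579) = Add(Mul(Rational(37, 2), 169), -1579) = Add(Rational(6253, 2), -1579) = Rational(3095, 2)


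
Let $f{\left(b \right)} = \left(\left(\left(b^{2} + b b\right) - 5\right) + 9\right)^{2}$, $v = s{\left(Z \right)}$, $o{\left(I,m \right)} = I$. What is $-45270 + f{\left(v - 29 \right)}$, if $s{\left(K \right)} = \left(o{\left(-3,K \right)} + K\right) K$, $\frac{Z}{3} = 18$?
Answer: $220559745327246$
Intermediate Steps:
$Z = 54$ ($Z = 3 \cdot 18 = 54$)
$s{\left(K \right)} = K \left(-3 + K\right)$ ($s{\left(K \right)} = \left(-3 + K\right) K = K \left(-3 + K\right)$)
$v = 2754$ ($v = 54 \left(-3 + 54\right) = 54 \cdot 51 = 2754$)
$f{\left(b \right)} = \left(4 + 2 b^{2}\right)^{2}$ ($f{\left(b \right)} = \left(\left(\left(b^{2} + b^{2}\right) - 5\right) + 9\right)^{2} = \left(\left(2 b^{2} - 5\right) + 9\right)^{2} = \left(\left(-5 + 2 b^{2}\right) + 9\right)^{2} = \left(4 + 2 b^{2}\right)^{2}$)
$-45270 + f{\left(v - 29 \right)} = -45270 + 4 \left(2 + \left(2754 - 29\right)^{2}\right)^{2} = -45270 + 4 \left(2 + 2725^{2}\right)^{2} = -45270 + 4 \left(2 + 7425625\right)^{2} = -45270 + 4 \cdot 7425627^{2} = -45270 + 4 \cdot 55139936343129 = -45270 + 220559745372516 = 220559745327246$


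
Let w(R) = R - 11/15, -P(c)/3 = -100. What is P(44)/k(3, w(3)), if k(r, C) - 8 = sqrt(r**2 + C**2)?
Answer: 540000/11219 - 4500*sqrt(3181)/11219 ≈ 25.510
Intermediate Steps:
P(c) = 300 (P(c) = -3*(-100) = 300)
w(R) = -11/15 + R (w(R) = R - 11*1/15 = R - 11/15 = -11/15 + R)
k(r, C) = 8 + sqrt(C**2 + r**2) (k(r, C) = 8 + sqrt(r**2 + C**2) = 8 + sqrt(C**2 + r**2))
P(44)/k(3, w(3)) = 300/(8 + sqrt((-11/15 + 3)**2 + 3**2)) = 300/(8 + sqrt((34/15)**2 + 9)) = 300/(8 + sqrt(1156/225 + 9)) = 300/(8 + sqrt(3181/225)) = 300/(8 + sqrt(3181)/15)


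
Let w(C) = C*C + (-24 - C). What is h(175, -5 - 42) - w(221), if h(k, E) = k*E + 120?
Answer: -56701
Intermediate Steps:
w(C) = -24 + C² - C (w(C) = C² + (-24 - C) = -24 + C² - C)
h(k, E) = 120 + E*k (h(k, E) = E*k + 120 = 120 + E*k)
h(175, -5 - 42) - w(221) = (120 + (-5 - 42)*175) - (-24 + 221² - 1*221) = (120 - 47*175) - (-24 + 48841 - 221) = (120 - 8225) - 1*48596 = -8105 - 48596 = -56701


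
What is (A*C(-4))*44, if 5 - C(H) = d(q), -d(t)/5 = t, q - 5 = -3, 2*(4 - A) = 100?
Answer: -30360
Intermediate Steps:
A = -46 (A = 4 - ½*100 = 4 - 50 = -46)
q = 2 (q = 5 - 3 = 2)
d(t) = -5*t
C(H) = 15 (C(H) = 5 - (-5)*2 = 5 - 1*(-10) = 5 + 10 = 15)
(A*C(-4))*44 = -46*15*44 = -690*44 = -30360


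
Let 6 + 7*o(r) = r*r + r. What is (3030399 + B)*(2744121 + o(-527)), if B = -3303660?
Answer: -5324775596223/7 ≈ -7.6068e+11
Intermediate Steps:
o(r) = -6/7 + r/7 + r**2/7 (o(r) = -6/7 + (r*r + r)/7 = -6/7 + (r**2 + r)/7 = -6/7 + (r + r**2)/7 = -6/7 + (r/7 + r**2/7) = -6/7 + r/7 + r**2/7)
(3030399 + B)*(2744121 + o(-527)) = (3030399 - 3303660)*(2744121 + (-6/7 + (1/7)*(-527) + (1/7)*(-527)**2)) = -273261*(2744121 + (-6/7 - 527/7 + (1/7)*277729)) = -273261*(2744121 + (-6/7 - 527/7 + 277729/7)) = -273261*(2744121 + 277196/7) = -273261*19486043/7 = -5324775596223/7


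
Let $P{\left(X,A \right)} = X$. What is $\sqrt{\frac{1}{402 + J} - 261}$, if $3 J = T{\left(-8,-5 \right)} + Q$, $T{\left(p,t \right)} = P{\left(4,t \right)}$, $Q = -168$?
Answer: $\frac{i \sqrt{283381278}}{1042} \approx 16.155 i$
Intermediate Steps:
$T{\left(p,t \right)} = 4$
$J = - \frac{164}{3}$ ($J = \frac{4 - 168}{3} = \frac{1}{3} \left(-164\right) = - \frac{164}{3} \approx -54.667$)
$\sqrt{\frac{1}{402 + J} - 261} = \sqrt{\frac{1}{402 - \frac{164}{3}} - 261} = \sqrt{\frac{1}{\frac{1042}{3}} - 261} = \sqrt{\frac{3}{1042} - 261} = \sqrt{- \frac{271959}{1042}} = \frac{i \sqrt{283381278}}{1042}$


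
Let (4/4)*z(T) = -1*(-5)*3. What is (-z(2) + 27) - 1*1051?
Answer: -1039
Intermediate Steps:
z(T) = 15 (z(T) = -1*(-5)*3 = 5*3 = 15)
(-z(2) + 27) - 1*1051 = (-1*15 + 27) - 1*1051 = (-15 + 27) - 1051 = 12 - 1051 = -1039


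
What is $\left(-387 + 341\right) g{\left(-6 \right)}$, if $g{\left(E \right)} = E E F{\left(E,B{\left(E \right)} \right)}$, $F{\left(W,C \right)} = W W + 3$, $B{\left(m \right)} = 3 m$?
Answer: $-64584$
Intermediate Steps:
$F{\left(W,C \right)} = 3 + W^{2}$ ($F{\left(W,C \right)} = W^{2} + 3 = 3 + W^{2}$)
$g{\left(E \right)} = E^{2} \left(3 + E^{2}\right)$ ($g{\left(E \right)} = E E \left(3 + E^{2}\right) = E^{2} \left(3 + E^{2}\right)$)
$\left(-387 + 341\right) g{\left(-6 \right)} = \left(-387 + 341\right) \left(-6\right)^{2} \left(3 + \left(-6\right)^{2}\right) = - 46 \cdot 36 \left(3 + 36\right) = - 46 \cdot 36 \cdot 39 = \left(-46\right) 1404 = -64584$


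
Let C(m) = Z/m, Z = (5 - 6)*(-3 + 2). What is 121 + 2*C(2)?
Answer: 122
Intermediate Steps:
Z = 1 (Z = -1*(-1) = 1)
C(m) = 1/m
121 + 2*C(2) = 121 + 2/2 = 121 + 2*(½) = 121 + 1 = 122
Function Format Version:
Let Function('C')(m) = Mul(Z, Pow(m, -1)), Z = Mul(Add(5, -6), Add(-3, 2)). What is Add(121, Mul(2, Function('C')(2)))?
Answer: 122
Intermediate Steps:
Z = 1 (Z = Mul(-1, -1) = 1)
Function('C')(m) = Pow(m, -1) (Function('C')(m) = Mul(1, Pow(m, -1)) = Pow(m, -1))
Add(121, Mul(2, Function('C')(2))) = Add(121, Mul(2, Pow(2, -1))) = Add(121, Mul(2, Rational(1, 2))) = Add(121, 1) = 122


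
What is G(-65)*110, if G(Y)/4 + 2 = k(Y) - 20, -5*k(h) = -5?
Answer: -9240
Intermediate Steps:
k(h) = 1 (k(h) = -⅕*(-5) = 1)
G(Y) = -84 (G(Y) = -8 + 4*(1 - 20) = -8 + 4*(-19) = -8 - 76 = -84)
G(-65)*110 = -84*110 = -9240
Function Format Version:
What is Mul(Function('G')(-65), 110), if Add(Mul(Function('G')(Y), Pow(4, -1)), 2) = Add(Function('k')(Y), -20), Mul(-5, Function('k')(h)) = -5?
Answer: -9240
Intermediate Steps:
Function('k')(h) = 1 (Function('k')(h) = Mul(Rational(-1, 5), -5) = 1)
Function('G')(Y) = -84 (Function('G')(Y) = Add(-8, Mul(4, Add(1, -20))) = Add(-8, Mul(4, -19)) = Add(-8, -76) = -84)
Mul(Function('G')(-65), 110) = Mul(-84, 110) = -9240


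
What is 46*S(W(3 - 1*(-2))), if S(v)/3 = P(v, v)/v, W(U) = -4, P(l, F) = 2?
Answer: -69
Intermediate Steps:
S(v) = 6/v (S(v) = 3*(2/v) = 6/v)
46*S(W(3 - 1*(-2))) = 46*(6/(-4)) = 46*(6*(-¼)) = 46*(-3/2) = -69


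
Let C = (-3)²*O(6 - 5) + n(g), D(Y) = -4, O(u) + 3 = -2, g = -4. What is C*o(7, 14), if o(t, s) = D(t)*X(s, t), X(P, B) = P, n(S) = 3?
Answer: 2352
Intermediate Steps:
O(u) = -5 (O(u) = -3 - 2 = -5)
o(t, s) = -4*s
C = -42 (C = (-3)²*(-5) + 3 = 9*(-5) + 3 = -45 + 3 = -42)
C*o(7, 14) = -(-168)*14 = -42*(-56) = 2352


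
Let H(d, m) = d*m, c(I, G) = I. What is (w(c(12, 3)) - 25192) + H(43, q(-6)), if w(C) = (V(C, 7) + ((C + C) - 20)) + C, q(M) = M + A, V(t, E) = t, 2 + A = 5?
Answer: -25293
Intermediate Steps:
A = 3 (A = -2 + 5 = 3)
q(M) = 3 + M (q(M) = M + 3 = 3 + M)
w(C) = -20 + 4*C (w(C) = (C + ((C + C) - 20)) + C = (C + (2*C - 20)) + C = (C + (-20 + 2*C)) + C = (-20 + 3*C) + C = -20 + 4*C)
(w(c(12, 3)) - 25192) + H(43, q(-6)) = ((-20 + 4*12) - 25192) + 43*(3 - 6) = ((-20 + 48) - 25192) + 43*(-3) = (28 - 25192) - 129 = -25164 - 129 = -25293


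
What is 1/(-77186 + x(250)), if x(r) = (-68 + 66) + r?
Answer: -1/76938 ≈ -1.2997e-5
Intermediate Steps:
x(r) = -2 + r
1/(-77186 + x(250)) = 1/(-77186 + (-2 + 250)) = 1/(-77186 + 248) = 1/(-76938) = -1/76938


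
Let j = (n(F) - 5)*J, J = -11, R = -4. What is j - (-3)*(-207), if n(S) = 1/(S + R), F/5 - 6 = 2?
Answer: -20387/36 ≈ -566.31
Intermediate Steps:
F = 40 (F = 30 + 5*2 = 30 + 10 = 40)
n(S) = 1/(-4 + S) (n(S) = 1/(S - 4) = 1/(-4 + S))
j = 1969/36 (j = (1/(-4 + 40) - 5)*(-11) = (1/36 - 5)*(-11) = -179/36*(-11) = 1969/36 ≈ 54.694)
j - (-3)*(-207) = 1969/36 - (-3)*(-207) = 1969/36 - 1*621 = 1969/36 - 621 = -20387/36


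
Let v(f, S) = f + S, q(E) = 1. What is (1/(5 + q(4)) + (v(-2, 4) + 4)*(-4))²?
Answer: 20449/36 ≈ 568.03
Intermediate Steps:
v(f, S) = S + f
(1/(5 + q(4)) + (v(-2, 4) + 4)*(-4))² = (1/(5 + 1) + ((4 - 2) + 4)*(-4))² = (1/6 + (2 + 4)*(-4))² = (⅙ + 6*(-4))² = (⅙ - 24)² = (-143/6)² = 20449/36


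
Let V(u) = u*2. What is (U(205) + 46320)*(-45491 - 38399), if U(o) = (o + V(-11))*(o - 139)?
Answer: -4899008220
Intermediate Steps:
V(u) = 2*u
U(o) = (-139 + o)*(-22 + o) (U(o) = (o + 2*(-11))*(o - 139) = (o - 22)*(-139 + o) = (-22 + o)*(-139 + o) = (-139 + o)*(-22 + o))
(U(205) + 46320)*(-45491 - 38399) = ((3058 + 205² - 161*205) + 46320)*(-45491 - 38399) = ((3058 + 42025 - 33005) + 46320)*(-83890) = (12078 + 46320)*(-83890) = 58398*(-83890) = -4899008220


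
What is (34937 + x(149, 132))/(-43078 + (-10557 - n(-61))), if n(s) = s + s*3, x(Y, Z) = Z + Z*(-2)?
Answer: -34805/53391 ≈ -0.65189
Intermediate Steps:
x(Y, Z) = -Z (x(Y, Z) = Z - 2*Z = -Z)
n(s) = 4*s (n(s) = s + 3*s = 4*s)
(34937 + x(149, 132))/(-43078 + (-10557 - n(-61))) = (34937 - 1*132)/(-43078 + (-10557 - 4*(-61))) = (34937 - 132)/(-43078 + (-10557 - 1*(-244))) = 34805/(-43078 + (-10557 + 244)) = 34805/(-43078 - 10313) = 34805/(-53391) = 34805*(-1/53391) = -34805/53391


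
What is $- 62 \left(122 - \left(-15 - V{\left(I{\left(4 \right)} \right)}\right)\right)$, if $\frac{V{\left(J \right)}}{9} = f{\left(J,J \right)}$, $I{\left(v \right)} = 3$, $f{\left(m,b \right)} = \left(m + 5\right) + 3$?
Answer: $-14632$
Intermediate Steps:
$f{\left(m,b \right)} = 8 + m$ ($f{\left(m,b \right)} = \left(5 + m\right) + 3 = 8 + m$)
$V{\left(J \right)} = 72 + 9 J$ ($V{\left(J \right)} = 9 \left(8 + J\right) = 72 + 9 J$)
$- 62 \left(122 - \left(-15 - V{\left(I{\left(4 \right)} \right)}\right)\right) = - 62 \left(122 + \left(\left(\left(\left(72 + 9 \cdot 3\right) - 24\right) + 43\right) - 4\right)\right) = - 62 \left(122 + \left(\left(\left(\left(72 + 27\right) - 24\right) + 43\right) - 4\right)\right) = - 62 \left(122 + \left(\left(\left(99 - 24\right) + 43\right) - 4\right)\right) = - 62 \left(122 + \left(\left(75 + 43\right) - 4\right)\right) = - 62 \left(122 + \left(118 - 4\right)\right) = - 62 \left(122 + 114\right) = - 62 \cdot 236 = \left(-1\right) 14632 = -14632$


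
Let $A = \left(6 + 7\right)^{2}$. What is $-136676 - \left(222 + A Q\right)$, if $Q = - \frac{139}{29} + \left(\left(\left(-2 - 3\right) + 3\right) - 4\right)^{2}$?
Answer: $- \frac{4122987}{29} \approx -1.4217 \cdot 10^{5}$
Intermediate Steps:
$A = 169$ ($A = 13^{2} = 169$)
$Q = \frac{905}{29}$ ($Q = \left(-139\right) \frac{1}{29} + \left(\left(-5 + 3\right) - 4\right)^{2} = - \frac{139}{29} + \left(-2 - 4\right)^{2} = - \frac{139}{29} + \left(-6\right)^{2} = - \frac{139}{29} + 36 = \frac{905}{29} \approx 31.207$)
$-136676 - \left(222 + A Q\right) = -136676 - \left(222 + 169 \cdot \frac{905}{29}\right) = -136676 - \left(222 + \frac{152945}{29}\right) = -136676 - \frac{159383}{29} = - \frac{4122987}{29}$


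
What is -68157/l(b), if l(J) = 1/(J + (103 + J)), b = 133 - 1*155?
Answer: -4021263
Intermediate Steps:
b = -22 (b = 133 - 155 = -22)
l(J) = 1/(103 + 2*J)
-68157/l(b) = -68157/(1/(103 + 2*(-22))) = -68157/(1/(103 - 44)) = -68157/(1/59) = -68157/1/59 = -68157*59 = -4021263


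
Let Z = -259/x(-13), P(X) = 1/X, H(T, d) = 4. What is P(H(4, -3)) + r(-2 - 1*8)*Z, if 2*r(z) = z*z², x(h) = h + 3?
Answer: -51799/4 ≈ -12950.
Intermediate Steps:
x(h) = 3 + h
Z = 259/10 (Z = -259/(3 - 13) = -259/(-10) = -259*(-⅒) = 259/10 ≈ 25.900)
r(z) = z³/2 (r(z) = (z*z²)/2 = z³/2)
P(H(4, -3)) + r(-2 - 1*8)*Z = 1/4 + ((-2 - 1*8)³/2)*(259/10) = ¼ + ((-2 - 8)³/2)*(259/10) = ¼ + ((½)*(-10)³)*(259/10) = ¼ + ((½)*(-1000))*(259/10) = ¼ - 500*259/10 = ¼ - 12950 = -51799/4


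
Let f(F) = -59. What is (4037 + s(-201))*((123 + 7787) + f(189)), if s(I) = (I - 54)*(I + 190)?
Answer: 53716542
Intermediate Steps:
s(I) = (-54 + I)*(190 + I)
(4037 + s(-201))*((123 + 7787) + f(189)) = (4037 + (-10260 + (-201)² + 136*(-201)))*((123 + 7787) - 59) = (4037 + (-10260 + 40401 - 27336))*(7910 - 59) = (4037 + 2805)*7851 = 6842*7851 = 53716542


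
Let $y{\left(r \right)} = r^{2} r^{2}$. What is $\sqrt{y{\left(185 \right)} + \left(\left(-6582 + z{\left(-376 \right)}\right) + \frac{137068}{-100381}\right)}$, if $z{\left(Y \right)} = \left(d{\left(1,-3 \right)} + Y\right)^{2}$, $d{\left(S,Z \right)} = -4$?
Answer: $\frac{\sqrt{11804321890031451415}}{100381} \approx 34227.0$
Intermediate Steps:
$y{\left(r \right)} = r^{4}$
$z{\left(Y \right)} = \left(-4 + Y\right)^{2}$
$\sqrt{y{\left(185 \right)} + \left(\left(-6582 + z{\left(-376 \right)}\right) + \frac{137068}{-100381}\right)} = \sqrt{185^{4} - \left(6582 + \frac{137068}{100381} - \left(-4 - 376\right)^{2}\right)} = \sqrt{1171350625 + \left(\left(-6582 + \left(-380\right)^{2}\right) + 137068 \left(- \frac{1}{100381}\right)\right)} = \sqrt{1171350625 + \left(\left(-6582 + 144400\right) - \frac{137068}{100381}\right)} = \sqrt{1171350625 + \left(137818 - \frac{137068}{100381}\right)} = \sqrt{1171350625 + \frac{13834171590}{100381}} = \sqrt{\frac{117595181259715}{100381}} = \frac{\sqrt{11804321890031451415}}{100381}$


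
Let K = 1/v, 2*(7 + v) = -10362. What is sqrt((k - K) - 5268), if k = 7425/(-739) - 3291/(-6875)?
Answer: 23*I*sqrt(2772505478521650311)/527165650 ≈ 72.647*I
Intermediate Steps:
v = -5188 (v = -7 + (1/2)*(-10362) = -7 - 5181 = -5188)
K = -1/5188 (K = 1/(-5188) = -1/5188 ≈ -0.00019275)
k = -48614826/5080625 (k = 7425*(-1/739) - 3291*(-1/6875) = -7425/739 + 3291/6875 = -48614826/5080625 ≈ -9.5687)
sqrt((k - K) - 5268) = sqrt((-48614826/5080625 - 1*(-1/5188)) - 5268) = sqrt((-48614826/5080625 + 1/5188) - 5268) = sqrt(-252208636663/26358282500 - 5268) = sqrt(-139107640846663/26358282500) = 23*I*sqrt(2772505478521650311)/527165650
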